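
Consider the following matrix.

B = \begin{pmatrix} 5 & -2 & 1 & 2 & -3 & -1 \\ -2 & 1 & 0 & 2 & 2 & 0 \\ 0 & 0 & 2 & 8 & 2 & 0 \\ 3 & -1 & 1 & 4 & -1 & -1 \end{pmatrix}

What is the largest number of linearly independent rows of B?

3

Row reduce to echelon form.
R2 ← R2 + (2/5)·R1: [0, 1/5, 2/5, 14/5, 4/5, -2/5]
R4 ← R4 − (3/5)·R1: [0, 1/5, 2/5, 14/5, 4/5, -2/5]
R4 ← R4 − R2: [0, 0, 0, 0, 0, 0]
Echelon form has 3 nonzero rows, so rank(B) = 3.
The rank gives the maximum number of linearly independent rows: 3.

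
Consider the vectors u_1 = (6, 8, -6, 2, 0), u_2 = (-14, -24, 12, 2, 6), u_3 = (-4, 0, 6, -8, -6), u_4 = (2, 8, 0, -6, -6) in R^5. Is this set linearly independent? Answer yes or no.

no

Form the matrix with these vectors as rows and row reduce.
R2 ← R2 + (7/3)·R1: [0, -16/3, -2, 20/3, 6]
R3 ← R3 + (2/3)·R1: [0, 16/3, 2, -20/3, -6]
R4 ← R4 − (1/3)·R1: [0, 16/3, 2, -20/3, -6]
R3 ← R3 + R2: [0, 0, 0, 0, 0]
R4 ← R4 + R2: [0, 0, 0, 0, 0]
2 nonzero rows, so the 4 vectors span a space of dimension 2.
Since 2 < 4, the vectors are linearly dependent.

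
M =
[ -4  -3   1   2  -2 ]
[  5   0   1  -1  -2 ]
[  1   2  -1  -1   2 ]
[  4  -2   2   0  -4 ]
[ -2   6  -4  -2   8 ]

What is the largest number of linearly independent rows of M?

Row reduce to echelon form.
R2 ← R2 + (5/4)·R1: [0, -15/4, 9/4, 3/2, -9/2]
R3 ← R3 + (1/4)·R1: [0, 5/4, -3/4, -1/2, 3/2]
R4 ← R4 + R1: [0, -5, 3, 2, -6]
R5 ← R5 − (1/2)·R1: [0, 15/2, -9/2, -3, 9]
R3 ← R3 + (1/3)·R2: [0, 0, 0, 0, 0]
R4 ← R4 − (4/3)·R2: [0, 0, 0, 0, 0]
R5 ← R5 + (2)·R2: [0, 0, 0, 0, 0]
Echelon form has 2 nonzero rows, so rank(M) = 2.
The rank gives the maximum number of linearly independent rows: 2.

2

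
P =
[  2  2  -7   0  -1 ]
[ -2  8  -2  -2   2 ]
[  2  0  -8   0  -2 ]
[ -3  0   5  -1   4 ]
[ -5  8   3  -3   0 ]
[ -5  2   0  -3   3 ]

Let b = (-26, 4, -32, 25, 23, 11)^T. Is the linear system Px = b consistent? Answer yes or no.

Row reduce the augmented matrix [P | b].
R2 ← R2 + R1: [0, 10, -9, -2, 1, -22]
R3 ← R3 − R1: [0, -2, -1, 0, -1, -6]
R4 ← R4 + (3/2)·R1: [0, 3, -11/2, -1, 5/2, -14]
R5 ← R5 + (5/2)·R1: [0, 13, -29/2, -3, -5/2, -42]
R6 ← R6 + (5/2)·R1: [0, 7, -35/2, -3, 1/2, -54]
R3 ← R3 + (1/5)·R2: [0, 0, -14/5, -2/5, -4/5, -52/5]
R4 ← R4 − (3/10)·R2: [0, 0, -14/5, -2/5, 11/5, -37/5]
R5 ← R5 − (13/10)·R2: [0, 0, -14/5, -2/5, -19/5, -67/5]
R6 ← R6 − (7/10)·R2: [0, 0, -56/5, -8/5, -1/5, -193/5]
R4 ← R4 − R3: [0, 0, 0, 0, 3, 3]
R5 ← R5 − R3: [0, 0, 0, 0, -3, -3]
R6 ← R6 − (4)·R3: [0, 0, 0, 0, 3, 3]
R5 ← R5 + R4: [0, 0, 0, 0, 0, 0]
R6 ← R6 − R4: [0, 0, 0, 0, 0, 0]
The echelon form has 4 nonzero rows, and every pivot lies in the first 5 columns, so rank(P) = rank([P|b]) = 4.
The system is consistent.

yes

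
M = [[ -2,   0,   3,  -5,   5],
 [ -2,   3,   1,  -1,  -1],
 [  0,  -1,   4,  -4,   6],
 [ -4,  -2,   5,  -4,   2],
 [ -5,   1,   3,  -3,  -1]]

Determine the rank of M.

Row reduce to echelon form.
R2 ← R2 − R1: [0, 3, -2, 4, -6]
R4 ← R4 − (2)·R1: [0, -2, -1, 6, -8]
R5 ← R5 − (5/2)·R1: [0, 1, -9/2, 19/2, -27/2]
R3 ← R3 + (1/3)·R2: [0, 0, 10/3, -8/3, 4]
R4 ← R4 + (2/3)·R2: [0, 0, -7/3, 26/3, -12]
R5 ← R5 − (1/3)·R2: [0, 0, -23/6, 49/6, -23/2]
R4 ← R4 + (7/10)·R3: [0, 0, 0, 34/5, -46/5]
R5 ← R5 + (23/20)·R3: [0, 0, 0, 51/10, -69/10]
R5 ← R5 − (3/4)·R4: [0, 0, 0, 0, 0]
Echelon form has 4 nonzero rows, so rank(M) = 4.

4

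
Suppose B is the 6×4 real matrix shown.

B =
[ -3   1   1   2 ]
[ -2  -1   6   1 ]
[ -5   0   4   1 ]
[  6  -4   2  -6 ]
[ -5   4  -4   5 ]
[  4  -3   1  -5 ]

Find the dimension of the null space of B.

Row reduce to echelon form.
R2 ← R2 − (2/3)·R1: [0, -5/3, 16/3, -1/3]
R3 ← R3 − (5/3)·R1: [0, -5/3, 7/3, -7/3]
R4 ← R4 + (2)·R1: [0, -2, 4, -2]
R5 ← R5 − (5/3)·R1: [0, 7/3, -17/3, 5/3]
R6 ← R6 + (4/3)·R1: [0, -5/3, 7/3, -7/3]
R3 ← R3 − R2: [0, 0, -3, -2]
R4 ← R4 − (6/5)·R2: [0, 0, -12/5, -8/5]
R5 ← R5 + (7/5)·R2: [0, 0, 9/5, 6/5]
R6 ← R6 − R2: [0, 0, -3, -2]
R4 ← R4 − (4/5)·R3: [0, 0, 0, 0]
R5 ← R5 + (3/5)·R3: [0, 0, 0, 0]
R6 ← R6 − R3: [0, 0, 0, 0]
3 nonzero rows, so rank(B) = 3.
B has 4 columns; by rank–nullity, nullity = 4 − 3 = 1.

1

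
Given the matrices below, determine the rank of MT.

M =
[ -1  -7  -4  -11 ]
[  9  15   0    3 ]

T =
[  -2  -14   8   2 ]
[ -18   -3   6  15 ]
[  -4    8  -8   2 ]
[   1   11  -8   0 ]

First compute MT:
[[133, -118,  70, -115],
 [-285, -138, 138, 243]]
Now row reduce the product.
R2 ← R2 + (15/7)·R1: [0, -2736/7, 288, -24/7]
2 nonzero rows, so rank(MT) = 2.

2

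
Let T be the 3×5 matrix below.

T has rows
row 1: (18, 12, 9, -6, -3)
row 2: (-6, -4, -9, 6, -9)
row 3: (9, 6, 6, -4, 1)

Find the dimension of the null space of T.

3

Row reduce to echelon form.
R2 ← R2 + (1/3)·R1: [0, 0, -6, 4, -10]
R3 ← R3 − (1/2)·R1: [0, 0, 3/2, -1, 5/2]
R3 ← R3 + (1/4)·R2: [0, 0, 0, 0, 0]
2 nonzero rows, so rank(T) = 2.
T has 5 columns; by rank–nullity, nullity = 5 − 2 = 3.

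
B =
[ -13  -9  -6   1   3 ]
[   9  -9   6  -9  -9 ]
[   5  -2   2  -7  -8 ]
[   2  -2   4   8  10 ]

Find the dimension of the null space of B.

2

Row reduce to echelon form.
R2 ← R2 + (9/13)·R1: [0, -198/13, 24/13, -108/13, -90/13]
R3 ← R3 + (5/13)·R1: [0, -71/13, -4/13, -86/13, -89/13]
R4 ← R4 + (2/13)·R1: [0, -44/13, 40/13, 106/13, 136/13]
R3 ← R3 − (71/198)·R2: [0, 0, -32/33, -40/11, -48/11]
R4 ← R4 − (2/9)·R2: [0, 0, 8/3, 10, 12]
R4 ← R4 + (11/4)·R3: [0, 0, 0, 0, 0]
3 nonzero rows, so rank(B) = 3.
B has 5 columns; by rank–nullity, nullity = 5 − 3 = 2.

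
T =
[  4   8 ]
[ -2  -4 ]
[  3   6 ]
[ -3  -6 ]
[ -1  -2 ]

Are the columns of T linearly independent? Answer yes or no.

no

Row reduce T to echelon form.
R2 ← R2 + (1/2)·R1: [0, 0]
R3 ← R3 − (3/4)·R1: [0, 0]
R4 ← R4 + (3/4)·R1: [0, 0]
R5 ← R5 + (1/4)·R1: [0, 0]
1 pivot among 2 columns.
Only 1 < 2 pivot columns, so the columns are linearly dependent.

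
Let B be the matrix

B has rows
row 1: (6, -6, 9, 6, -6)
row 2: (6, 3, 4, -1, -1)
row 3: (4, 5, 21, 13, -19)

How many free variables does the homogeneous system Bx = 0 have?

2

Row reduce to echelon form.
R2 ← R2 − R1: [0, 9, -5, -7, 5]
R3 ← R3 − (2/3)·R1: [0, 9, 15, 9, -15]
R3 ← R3 − R2: [0, 0, 20, 16, -20]
3 nonzero rows, so rank(B) = 3.
B has 5 columns; by rank–nullity, nullity = 5 − 3 = 2.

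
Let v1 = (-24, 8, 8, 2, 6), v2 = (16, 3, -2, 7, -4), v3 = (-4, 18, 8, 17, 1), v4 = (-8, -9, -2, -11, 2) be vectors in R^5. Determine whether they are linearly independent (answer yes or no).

Form the matrix with these vectors as rows and row reduce.
R2 ← R2 + (2/3)·R1: [0, 25/3, 10/3, 25/3, 0]
R3 ← R3 − (1/6)·R1: [0, 50/3, 20/3, 50/3, 0]
R4 ← R4 − (1/3)·R1: [0, -35/3, -14/3, -35/3, 0]
R3 ← R3 − (2)·R2: [0, 0, 0, 0, 0]
R4 ← R4 + (7/5)·R2: [0, 0, 0, 0, 0]
2 nonzero rows, so the 4 vectors span a space of dimension 2.
Since 2 < 4, the vectors are linearly dependent.

no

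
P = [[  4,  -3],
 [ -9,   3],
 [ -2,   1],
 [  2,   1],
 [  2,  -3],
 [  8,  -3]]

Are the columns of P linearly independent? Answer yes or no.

Row reduce P to echelon form.
R2 ← R2 + (9/4)·R1: [0, -15/4]
R3 ← R3 + (1/2)·R1: [0, -1/2]
R4 ← R4 − (1/2)·R1: [0, 5/2]
R5 ← R5 − (1/2)·R1: [0, -3/2]
R6 ← R6 − (2)·R1: [0, 3]
R3 ← R3 − (2/15)·R2: [0, 0]
R4 ← R4 + (2/3)·R2: [0, 0]
R5 ← R5 − (2/5)·R2: [0, 0]
R6 ← R6 + (4/5)·R2: [0, 0]
2 pivots among 2 columns.
Every column is a pivot column, so the columns are linearly independent.

yes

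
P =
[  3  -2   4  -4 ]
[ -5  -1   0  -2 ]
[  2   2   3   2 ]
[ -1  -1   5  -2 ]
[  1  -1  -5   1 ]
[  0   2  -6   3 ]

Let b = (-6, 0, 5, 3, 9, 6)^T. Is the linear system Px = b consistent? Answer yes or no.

Row reduce the augmented matrix [P | b].
R2 ← R2 + (5/3)·R1: [0, -13/3, 20/3, -26/3, -10]
R3 ← R3 − (2/3)·R1: [0, 10/3, 1/3, 14/3, 9]
R4 ← R4 + (1/3)·R1: [0, -5/3, 19/3, -10/3, 1]
R5 ← R5 − (1/3)·R1: [0, -1/3, -19/3, 7/3, 11]
R3 ← R3 + (10/13)·R2: [0, 0, 71/13, -2, 17/13]
R4 ← R4 − (5/13)·R2: [0, 0, 49/13, 0, 63/13]
R5 ← R5 − (1/13)·R2: [0, 0, -89/13, 3, 153/13]
R6 ← R6 + (6/13)·R2: [0, 0, -38/13, -1, 18/13]
R4 ← R4 − (49/71)·R3: [0, 0, 0, 98/71, 280/71]
R5 ← R5 + (89/71)·R3: [0, 0, 0, 35/71, 952/71]
R6 ← R6 + (38/71)·R3: [0, 0, 0, -147/71, 148/71]
R5 ← R5 − (5/14)·R4: [0, 0, 0, 0, 12]
R6 ← R6 + (3/2)·R4: [0, 0, 0, 0, 8]
R6 ← R6 − (2/3)·R5: [0, 0, 0, 0, 0]
The echelon form has 5 nonzero rows; the last pivot sits in the augmented column, so rank(P) = 4 but rank([P|b]) = 5.
Since the ranks differ, the system is inconsistent.

no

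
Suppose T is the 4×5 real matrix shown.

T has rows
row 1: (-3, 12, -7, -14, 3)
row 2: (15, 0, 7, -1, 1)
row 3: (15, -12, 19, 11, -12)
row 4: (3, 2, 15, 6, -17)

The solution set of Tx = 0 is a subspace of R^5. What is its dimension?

1

Row reduce to echelon form.
R2 ← R2 + (5)·R1: [0, 60, -28, -71, 16]
R3 ← R3 + (5)·R1: [0, 48, -16, -59, 3]
R4 ← R4 + R1: [0, 14, 8, -8, -14]
R3 ← R3 − (4/5)·R2: [0, 0, 32/5, -11/5, -49/5]
R4 ← R4 − (7/30)·R2: [0, 0, 218/15, 257/30, -266/15]
R4 ← R4 − (109/48)·R3: [0, 0, 0, 217/16, 217/48]
4 nonzero rows, so rank(T) = 4.
T has 5 columns; by rank–nullity, nullity = 5 − 4 = 1.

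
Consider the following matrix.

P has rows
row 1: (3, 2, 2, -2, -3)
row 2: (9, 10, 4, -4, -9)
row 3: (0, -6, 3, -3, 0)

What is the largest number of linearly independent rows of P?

Row reduce to echelon form.
R2 ← R2 − (3)·R1: [0, 4, -2, 2, 0]
R3 ← R3 + (3/2)·R2: [0, 0, 0, 0, 0]
Echelon form has 2 nonzero rows, so rank(P) = 2.
The rank gives the maximum number of linearly independent rows: 2.

2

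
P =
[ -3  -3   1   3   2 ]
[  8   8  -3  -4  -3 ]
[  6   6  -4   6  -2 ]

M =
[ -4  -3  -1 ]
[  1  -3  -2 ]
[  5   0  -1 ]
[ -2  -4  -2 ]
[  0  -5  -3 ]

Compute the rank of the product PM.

2

First compute PM:
[[  8,  -4,  -4],
 [-31, -17,  -4],
 [-50, -50, -20]]
Now row reduce the product.
R2 ← R2 + (31/8)·R1: [0, -65/2, -39/2]
R3 ← R3 + (25/4)·R1: [0, -75, -45]
R3 ← R3 − (30/13)·R2: [0, 0, 0]
2 nonzero rows, so rank(PM) = 2.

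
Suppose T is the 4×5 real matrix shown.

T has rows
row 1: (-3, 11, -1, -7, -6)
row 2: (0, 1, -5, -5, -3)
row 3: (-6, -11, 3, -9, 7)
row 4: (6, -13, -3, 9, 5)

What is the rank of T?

Row reduce to echelon form.
R3 ← R3 − (2)·R1: [0, -33, 5, 5, 19]
R4 ← R4 + (2)·R1: [0, 9, -5, -5, -7]
R3 ← R3 + (33)·R2: [0, 0, -160, -160, -80]
R4 ← R4 − (9)·R2: [0, 0, 40, 40, 20]
R4 ← R4 + (1/4)·R3: [0, 0, 0, 0, 0]
Echelon form has 3 nonzero rows, so rank(T) = 3.

3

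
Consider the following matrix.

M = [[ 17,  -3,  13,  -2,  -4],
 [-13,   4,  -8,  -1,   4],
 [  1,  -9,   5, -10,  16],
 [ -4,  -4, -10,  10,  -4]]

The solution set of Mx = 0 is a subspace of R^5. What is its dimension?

2

Row reduce to echelon form.
R2 ← R2 + (13/17)·R1: [0, 29/17, 33/17, -43/17, 16/17]
R3 ← R3 − (1/17)·R1: [0, -150/17, 72/17, -168/17, 276/17]
R4 ← R4 + (4/17)·R1: [0, -80/17, -118/17, 162/17, -84/17]
R3 ← R3 + (150/29)·R2: [0, 0, 414/29, -666/29, 612/29]
R4 ← R4 + (80/29)·R2: [0, 0, -46/29, 74/29, -68/29]
R4 ← R4 + (1/9)·R3: [0, 0, 0, 0, 0]
3 nonzero rows, so rank(M) = 3.
M has 5 columns; by rank–nullity, nullity = 5 − 3 = 2.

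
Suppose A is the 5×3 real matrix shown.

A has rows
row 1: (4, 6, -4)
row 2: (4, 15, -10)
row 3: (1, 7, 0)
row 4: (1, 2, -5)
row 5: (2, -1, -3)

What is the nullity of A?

Row reduce to echelon form.
R2 ← R2 − R1: [0, 9, -6]
R3 ← R3 − (1/4)·R1: [0, 11/2, 1]
R4 ← R4 − (1/4)·R1: [0, 1/2, -4]
R5 ← R5 − (1/2)·R1: [0, -4, -1]
R3 ← R3 − (11/18)·R2: [0, 0, 14/3]
R4 ← R4 − (1/18)·R2: [0, 0, -11/3]
R5 ← R5 + (4/9)·R2: [0, 0, -11/3]
R4 ← R4 + (11/14)·R3: [0, 0, 0]
R5 ← R5 + (11/14)·R3: [0, 0, 0]
3 nonzero rows, so rank(A) = 3.
A has 3 columns; by rank–nullity, nullity = 3 − 3 = 0.

0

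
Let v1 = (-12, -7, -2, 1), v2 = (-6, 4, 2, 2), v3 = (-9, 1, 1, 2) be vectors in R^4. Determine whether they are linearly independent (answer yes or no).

no

Form the matrix with these vectors as rows and row reduce.
R2 ← R2 − (1/2)·R1: [0, 15/2, 3, 3/2]
R3 ← R3 − (3/4)·R1: [0, 25/4, 5/2, 5/4]
R3 ← R3 − (5/6)·R2: [0, 0, 0, 0]
2 nonzero rows, so the 3 vectors span a space of dimension 2.
Since 2 < 3, the vectors are linearly dependent.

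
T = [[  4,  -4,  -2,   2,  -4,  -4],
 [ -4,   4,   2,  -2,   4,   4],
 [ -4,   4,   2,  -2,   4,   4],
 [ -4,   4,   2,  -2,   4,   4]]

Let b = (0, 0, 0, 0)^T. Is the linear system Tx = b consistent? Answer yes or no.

yes

Row reduce the augmented matrix [T | b].
R2 ← R2 + R1: [0, 0, 0, 0, 0, 0, 0]
R3 ← R3 + R1: [0, 0, 0, 0, 0, 0, 0]
R4 ← R4 + R1: [0, 0, 0, 0, 0, 0, 0]
The echelon form has 1 nonzero rows, and every pivot lies in the first 6 columns, so rank(T) = rank([T|b]) = 1.
The system is consistent.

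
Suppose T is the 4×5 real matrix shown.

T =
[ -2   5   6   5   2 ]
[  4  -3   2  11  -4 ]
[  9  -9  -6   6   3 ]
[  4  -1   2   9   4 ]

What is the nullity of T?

Row reduce to echelon form.
R2 ← R2 + (2)·R1: [0, 7, 14, 21, 0]
R3 ← R3 + (9/2)·R1: [0, 27/2, 21, 57/2, 12]
R4 ← R4 + (2)·R1: [0, 9, 14, 19, 8]
R3 ← R3 − (27/14)·R2: [0, 0, -6, -12, 12]
R4 ← R4 − (9/7)·R2: [0, 0, -4, -8, 8]
R4 ← R4 − (2/3)·R3: [0, 0, 0, 0, 0]
3 nonzero rows, so rank(T) = 3.
T has 5 columns; by rank–nullity, nullity = 5 − 3 = 2.

2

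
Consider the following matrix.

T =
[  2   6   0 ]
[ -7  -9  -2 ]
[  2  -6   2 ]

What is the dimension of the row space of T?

2

Row reduce to echelon form.
R2 ← R2 + (7/2)·R1: [0, 12, -2]
R3 ← R3 − R1: [0, -12, 2]
R3 ← R3 + R2: [0, 0, 0]
Echelon form has 2 nonzero rows, so rank(T) = 2.
The row space has dimension equal to the rank: 2.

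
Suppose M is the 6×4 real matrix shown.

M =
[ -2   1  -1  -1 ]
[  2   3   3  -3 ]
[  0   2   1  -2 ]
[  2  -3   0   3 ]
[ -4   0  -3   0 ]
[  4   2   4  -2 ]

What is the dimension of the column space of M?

Row reduce to echelon form.
R2 ← R2 + R1: [0, 4, 2, -4]
R4 ← R4 + R1: [0, -2, -1, 2]
R5 ← R5 − (2)·R1: [0, -2, -1, 2]
R6 ← R6 + (2)·R1: [0, 4, 2, -4]
R3 ← R3 − (1/2)·R2: [0, 0, 0, 0]
R4 ← R4 + (1/2)·R2: [0, 0, 0, 0]
R5 ← R5 + (1/2)·R2: [0, 0, 0, 0]
R6 ← R6 − R2: [0, 0, 0, 0]
Echelon form has 2 nonzero rows, so rank(M) = 2.
The column space has dimension equal to the rank: 2.

2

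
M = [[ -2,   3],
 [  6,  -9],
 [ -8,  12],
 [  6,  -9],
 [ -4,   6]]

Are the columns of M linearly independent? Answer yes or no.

no

Row reduce M to echelon form.
R2 ← R2 + (3)·R1: [0, 0]
R3 ← R3 − (4)·R1: [0, 0]
R4 ← R4 + (3)·R1: [0, 0]
R5 ← R5 − (2)·R1: [0, 0]
1 pivot among 2 columns.
Only 1 < 2 pivot columns, so the columns are linearly dependent.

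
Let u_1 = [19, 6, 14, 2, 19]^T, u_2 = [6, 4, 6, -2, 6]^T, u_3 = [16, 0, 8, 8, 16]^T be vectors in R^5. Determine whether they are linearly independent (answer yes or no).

Form the matrix with these vectors as rows and row reduce.
R2 ← R2 − (6/19)·R1: [0, 40/19, 30/19, -50/19, 0]
R3 ← R3 − (16/19)·R1: [0, -96/19, -72/19, 120/19, 0]
R3 ← R3 + (12/5)·R2: [0, 0, 0, 0, 0]
2 nonzero rows, so the 3 vectors span a space of dimension 2.
Since 2 < 3, the vectors are linearly dependent.

no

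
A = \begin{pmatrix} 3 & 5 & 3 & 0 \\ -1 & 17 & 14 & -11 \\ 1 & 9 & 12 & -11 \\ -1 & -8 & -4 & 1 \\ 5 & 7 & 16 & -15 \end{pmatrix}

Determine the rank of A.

3

Row reduce to echelon form.
R2 ← R2 + (1/3)·R1: [0, 56/3, 15, -11]
R3 ← R3 − (1/3)·R1: [0, 22/3, 11, -11]
R4 ← R4 + (1/3)·R1: [0, -19/3, -3, 1]
R5 ← R5 − (5/3)·R1: [0, -4/3, 11, -15]
R3 ← R3 − (11/28)·R2: [0, 0, 143/28, -187/28]
R4 ← R4 + (19/56)·R2: [0, 0, 117/56, -153/56]
R5 ← R5 + (1/14)·R2: [0, 0, 169/14, -221/14]
R4 ← R4 − (9/22)·R3: [0, 0, 0, 0]
R5 ← R5 − (26/11)·R3: [0, 0, 0, 0]
Echelon form has 3 nonzero rows, so rank(A) = 3.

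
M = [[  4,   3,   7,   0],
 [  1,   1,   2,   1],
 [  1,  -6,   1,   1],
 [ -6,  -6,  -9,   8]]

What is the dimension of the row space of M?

3

Row reduce to echelon form.
R2 ← R2 − (1/4)·R1: [0, 1/4, 1/4, 1]
R3 ← R3 − (1/4)·R1: [0, -27/4, -3/4, 1]
R4 ← R4 + (3/2)·R1: [0, -3/2, 3/2, 8]
R3 ← R3 + (27)·R2: [0, 0, 6, 28]
R4 ← R4 + (6)·R2: [0, 0, 3, 14]
R4 ← R4 − (1/2)·R3: [0, 0, 0, 0]
Echelon form has 3 nonzero rows, so rank(M) = 3.
The row space has dimension equal to the rank: 3.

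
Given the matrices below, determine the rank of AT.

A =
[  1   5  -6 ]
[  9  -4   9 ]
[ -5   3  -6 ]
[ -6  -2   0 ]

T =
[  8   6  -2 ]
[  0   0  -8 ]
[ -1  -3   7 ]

First compute AT:
[[ 14,  24, -84],
 [ 63,  27,  77],
 [-34, -12, -56],
 [-48, -36,  28]]
Now row reduce the product.
R2 ← R2 − (9/2)·R1: [0, -81, 455]
R3 ← R3 + (17/7)·R1: [0, 324/7, -260]
R4 ← R4 + (24/7)·R1: [0, 324/7, -260]
R3 ← R3 + (4/7)·R2: [0, 0, 0]
R4 ← R4 + (4/7)·R2: [0, 0, 0]
2 nonzero rows, so rank(AT) = 2.

2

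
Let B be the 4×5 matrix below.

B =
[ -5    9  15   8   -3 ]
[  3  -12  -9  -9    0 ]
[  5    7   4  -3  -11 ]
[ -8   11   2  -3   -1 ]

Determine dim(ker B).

Row reduce to echelon form.
R2 ← R2 + (3/5)·R1: [0, -33/5, 0, -21/5, -9/5]
R3 ← R3 + R1: [0, 16, 19, 5, -14]
R4 ← R4 − (8/5)·R1: [0, -17/5, -22, -79/5, 19/5]
R3 ← R3 + (80/33)·R2: [0, 0, 19, -57/11, -202/11]
R4 ← R4 − (17/33)·R2: [0, 0, -22, -150/11, 52/11]
R4 ← R4 + (22/19)·R3: [0, 0, 0, -216/11, -3456/209]
4 nonzero rows, so rank(B) = 4.
B has 5 columns; by rank–nullity, nullity = 5 − 4 = 1.

1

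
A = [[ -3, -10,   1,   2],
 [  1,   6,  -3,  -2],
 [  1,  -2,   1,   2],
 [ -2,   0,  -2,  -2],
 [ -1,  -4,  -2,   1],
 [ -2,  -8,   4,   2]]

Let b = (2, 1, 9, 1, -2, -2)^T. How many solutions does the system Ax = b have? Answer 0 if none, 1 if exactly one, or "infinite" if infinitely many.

0

Row reduce the augmented matrix [A | b].
R2 ← R2 + (1/3)·R1: [0, 8/3, -8/3, -4/3, 5/3]
R3 ← R3 + (1/3)·R1: [0, -16/3, 4/3, 8/3, 29/3]
R4 ← R4 − (2/3)·R1: [0, 20/3, -8/3, -10/3, -1/3]
R5 ← R5 − (1/3)·R1: [0, -2/3, -7/3, 1/3, -8/3]
R6 ← R6 − (2/3)·R1: [0, -4/3, 10/3, 2/3, -10/3]
R3 ← R3 + (2)·R2: [0, 0, -4, 0, 13]
R4 ← R4 − (5/2)·R2: [0, 0, 4, 0, -9/2]
R5 ← R5 + (1/4)·R2: [0, 0, -3, 0, -9/4]
R6 ← R6 + (1/2)·R2: [0, 0, 2, 0, -5/2]
R4 ← R4 + R3: [0, 0, 0, 0, 17/2]
R5 ← R5 − (3/4)·R3: [0, 0, 0, 0, -12]
R6 ← R6 + (1/2)·R3: [0, 0, 0, 0, 4]
R5 ← R5 + (24/17)·R4: [0, 0, 0, 0, 0]
R6 ← R6 − (8/17)·R4: [0, 0, 0, 0, 0]
The echelon form has 4 nonzero rows; the last pivot sits in the augmented column, so rank(A) = 3 but rank([A|b]) = 4.
Since the ranks differ, the system is inconsistent.
It has no solutions.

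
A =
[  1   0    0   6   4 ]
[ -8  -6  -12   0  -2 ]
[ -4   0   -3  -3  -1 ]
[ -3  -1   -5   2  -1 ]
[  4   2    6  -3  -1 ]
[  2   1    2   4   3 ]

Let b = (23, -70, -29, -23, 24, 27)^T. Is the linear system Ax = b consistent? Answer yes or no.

Row reduce the augmented matrix [A | b].
R2 ← R2 + (8)·R1: [0, -6, -12, 48, 30, 114]
R3 ← R3 + (4)·R1: [0, 0, -3, 21, 15, 63]
R4 ← R4 + (3)·R1: [0, -1, -5, 20, 11, 46]
R5 ← R5 − (4)·R1: [0, 2, 6, -27, -17, -68]
R6 ← R6 − (2)·R1: [0, 1, 2, -8, -5, -19]
R4 ← R4 − (1/6)·R2: [0, 0, -3, 12, 6, 27]
R5 ← R5 + (1/3)·R2: [0, 0, 2, -11, -7, -30]
R6 ← R6 + (1/6)·R2: [0, 0, 0, 0, 0, 0]
R4 ← R4 − R3: [0, 0, 0, -9, -9, -36]
R5 ← R5 + (2/3)·R3: [0, 0, 0, 3, 3, 12]
R5 ← R5 + (1/3)·R4: [0, 0, 0, 0, 0, 0]
The echelon form has 4 nonzero rows, and every pivot lies in the first 5 columns, so rank(A) = rank([A|b]) = 4.
The system is consistent.

yes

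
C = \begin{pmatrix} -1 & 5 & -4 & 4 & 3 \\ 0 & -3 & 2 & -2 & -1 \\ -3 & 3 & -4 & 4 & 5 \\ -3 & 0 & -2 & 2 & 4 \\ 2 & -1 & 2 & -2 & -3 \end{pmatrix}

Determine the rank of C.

Row reduce to echelon form.
R3 ← R3 − (3)·R1: [0, -12, 8, -8, -4]
R4 ← R4 − (3)·R1: [0, -15, 10, -10, -5]
R5 ← R5 + (2)·R1: [0, 9, -6, 6, 3]
R3 ← R3 − (4)·R2: [0, 0, 0, 0, 0]
R4 ← R4 − (5)·R2: [0, 0, 0, 0, 0]
R5 ← R5 + (3)·R2: [0, 0, 0, 0, 0]
Echelon form has 2 nonzero rows, so rank(C) = 2.

2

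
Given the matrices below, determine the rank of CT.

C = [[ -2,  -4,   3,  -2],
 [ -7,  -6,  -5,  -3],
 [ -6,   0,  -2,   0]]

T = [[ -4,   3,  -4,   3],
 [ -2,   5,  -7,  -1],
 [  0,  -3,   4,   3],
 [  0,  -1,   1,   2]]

3

First compute CT:
[[ 16, -33,  46,   3],
 [ 40, -33,  47, -36],
 [ 24, -12,  16, -24]]
Now row reduce the product.
R2 ← R2 − (5/2)·R1: [0, 99/2, -68, -87/2]
R3 ← R3 − (3/2)·R1: [0, 75/2, -53, -57/2]
R3 ← R3 − (25/33)·R2: [0, 0, -49/33, 49/11]
3 nonzero rows, so rank(CT) = 3.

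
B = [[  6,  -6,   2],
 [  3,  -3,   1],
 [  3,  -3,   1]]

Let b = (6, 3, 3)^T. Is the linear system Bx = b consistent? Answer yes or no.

yes

Row reduce the augmented matrix [B | b].
R2 ← R2 − (1/2)·R1: [0, 0, 0, 0]
R3 ← R3 − (1/2)·R1: [0, 0, 0, 0]
The echelon form has 1 nonzero rows, and every pivot lies in the first 3 columns, so rank(B) = rank([B|b]) = 1.
The system is consistent.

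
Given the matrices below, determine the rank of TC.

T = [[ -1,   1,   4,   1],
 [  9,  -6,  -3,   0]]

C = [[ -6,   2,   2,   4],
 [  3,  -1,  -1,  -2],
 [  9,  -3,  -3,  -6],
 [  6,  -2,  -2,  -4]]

First compute TC:
[[ 51, -17, -17, -34],
 [-99,  33,  33,  66]]
Now row reduce the product.
R2 ← R2 + (33/17)·R1: [0, 0, 0, 0]
1 nonzero row, so rank(TC) = 1.

1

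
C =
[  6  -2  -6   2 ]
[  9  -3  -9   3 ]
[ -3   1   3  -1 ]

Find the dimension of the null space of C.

3

Row reduce to echelon form.
R2 ← R2 − (3/2)·R1: [0, 0, 0, 0]
R3 ← R3 + (1/2)·R1: [0, 0, 0, 0]
1 nonzero row, so rank(C) = 1.
C has 4 columns; by rank–nullity, nullity = 4 − 1 = 3.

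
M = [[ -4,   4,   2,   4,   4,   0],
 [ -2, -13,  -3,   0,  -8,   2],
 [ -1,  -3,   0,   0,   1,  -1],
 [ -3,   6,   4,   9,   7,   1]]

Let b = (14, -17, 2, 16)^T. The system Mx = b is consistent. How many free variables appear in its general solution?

2

Row reduce the augmented matrix [M | b].
R2 ← R2 − (1/2)·R1: [0, -15, -4, -2, -10, 2, -24]
R3 ← R3 − (1/4)·R1: [0, -4, -1/2, -1, 0, -1, -3/2]
R4 ← R4 − (3/4)·R1: [0, 3, 5/2, 6, 4, 1, 11/2]
R3 ← R3 − (4/15)·R2: [0, 0, 17/30, -7/15, 8/3, -23/15, 49/10]
R4 ← R4 + (1/5)·R2: [0, 0, 17/10, 28/5, 2, 7/5, 7/10]
R4 ← R4 − (3)·R3: [0, 0, 0, 7, -6, 6, -14]
The echelon form has 4 nonzero rows, and every pivot lies in the first 6 columns, so rank(M) = rank([M|b]) = 4.
The system is consistent.
Free variables = (unknowns) − (rank) = 6 − 4 = 2.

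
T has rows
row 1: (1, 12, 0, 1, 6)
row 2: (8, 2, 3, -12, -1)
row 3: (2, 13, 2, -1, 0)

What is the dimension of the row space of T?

3

Row reduce to echelon form.
R2 ← R2 − (8)·R1: [0, -94, 3, -20, -49]
R3 ← R3 − (2)·R1: [0, -11, 2, -3, -12]
R3 ← R3 − (11/94)·R2: [0, 0, 155/94, -31/47, -589/94]
Echelon form has 3 nonzero rows, so rank(T) = 3.
The row space has dimension equal to the rank: 3.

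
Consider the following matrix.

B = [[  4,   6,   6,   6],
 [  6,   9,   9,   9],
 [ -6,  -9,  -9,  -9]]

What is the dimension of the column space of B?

Row reduce to echelon form.
R2 ← R2 − (3/2)·R1: [0, 0, 0, 0]
R3 ← R3 + (3/2)·R1: [0, 0, 0, 0]
Echelon form has 1 nonzero row, so rank(B) = 1.
The column space has dimension equal to the rank: 1.

1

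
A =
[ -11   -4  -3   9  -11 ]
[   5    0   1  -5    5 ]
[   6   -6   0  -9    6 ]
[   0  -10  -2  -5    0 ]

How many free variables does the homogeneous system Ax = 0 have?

3

Row reduce to echelon form.
R2 ← R2 + (5/11)·R1: [0, -20/11, -4/11, -10/11, 0]
R3 ← R3 + (6/11)·R1: [0, -90/11, -18/11, -45/11, 0]
R3 ← R3 − (9/2)·R2: [0, 0, 0, 0, 0]
R4 ← R4 − (11/2)·R2: [0, 0, 0, 0, 0]
2 nonzero rows, so rank(A) = 2.
A has 5 columns; by rank–nullity, nullity = 5 − 2 = 3.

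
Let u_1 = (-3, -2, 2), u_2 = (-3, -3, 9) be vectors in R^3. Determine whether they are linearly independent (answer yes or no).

Form the matrix with these vectors as rows and row reduce.
R2 ← R2 − R1: [0, -1, 7]
2 nonzero rows, so the 2 vectors span a space of dimension 2.
Since 2 = 2, the vectors are linearly independent.

yes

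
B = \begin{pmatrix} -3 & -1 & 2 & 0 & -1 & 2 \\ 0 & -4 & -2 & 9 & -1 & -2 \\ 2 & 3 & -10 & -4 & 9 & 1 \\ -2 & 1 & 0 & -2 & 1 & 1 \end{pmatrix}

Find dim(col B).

4

Row reduce to echelon form.
R3 ← R3 + (2/3)·R1: [0, 7/3, -26/3, -4, 25/3, 7/3]
R4 ← R4 − (2/3)·R1: [0, 5/3, -4/3, -2, 5/3, -1/3]
R3 ← R3 + (7/12)·R2: [0, 0, -59/6, 5/4, 31/4, 7/6]
R4 ← R4 + (5/12)·R2: [0, 0, -13/6, 7/4, 5/4, -7/6]
R4 ← R4 − (13/59)·R3: [0, 0, 0, 87/59, -27/59, -84/59]
Echelon form has 4 nonzero rows, so rank(B) = 4.
The column space has dimension equal to the rank: 4.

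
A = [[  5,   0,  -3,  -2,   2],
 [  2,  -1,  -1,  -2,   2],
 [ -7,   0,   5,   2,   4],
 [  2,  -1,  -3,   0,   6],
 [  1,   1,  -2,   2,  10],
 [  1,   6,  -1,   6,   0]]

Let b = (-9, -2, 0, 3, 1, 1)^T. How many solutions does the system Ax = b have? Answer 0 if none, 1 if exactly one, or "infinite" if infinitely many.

Row reduce the augmented matrix [A | b].
R2 ← R2 − (2/5)·R1: [0, -1, 1/5, -6/5, 6/5, 8/5]
R3 ← R3 + (7/5)·R1: [0, 0, 4/5, -4/5, 34/5, -63/5]
R4 ← R4 − (2/5)·R1: [0, -1, -9/5, 4/5, 26/5, 33/5]
R5 ← R5 − (1/5)·R1: [0, 1, -7/5, 12/5, 48/5, 14/5]
R6 ← R6 − (1/5)·R1: [0, 6, -2/5, 32/5, -2/5, 14/5]
R4 ← R4 − R2: [0, 0, -2, 2, 4, 5]
R5 ← R5 + R2: [0, 0, -6/5, 6/5, 54/5, 22/5]
R6 ← R6 + (6)·R2: [0, 0, 4/5, -4/5, 34/5, 62/5]
R4 ← R4 + (5/2)·R3: [0, 0, 0, 0, 21, -53/2]
R5 ← R5 + (3/2)·R3: [0, 0, 0, 0, 21, -29/2]
R6 ← R6 − R3: [0, 0, 0, 0, 0, 25]
R5 ← R5 − R4: [0, 0, 0, 0, 0, 12]
R6 ← R6 − (25/12)·R5: [0, 0, 0, 0, 0, 0]
The echelon form has 5 nonzero rows; the last pivot sits in the augmented column, so rank(A) = 4 but rank([A|b]) = 5.
Since the ranks differ, the system is inconsistent.
It has no solutions.

0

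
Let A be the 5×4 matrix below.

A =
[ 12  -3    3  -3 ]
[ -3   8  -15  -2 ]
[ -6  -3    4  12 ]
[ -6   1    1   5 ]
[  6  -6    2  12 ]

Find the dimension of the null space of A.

0

Row reduce to echelon form.
R2 ← R2 + (1/4)·R1: [0, 29/4, -57/4, -11/4]
R3 ← R3 + (1/2)·R1: [0, -9/2, 11/2, 21/2]
R4 ← R4 + (1/2)·R1: [0, -1/2, 5/2, 7/2]
R5 ← R5 − (1/2)·R1: [0, -9/2, 1/2, 27/2]
R3 ← R3 + (18/29)·R2: [0, 0, -97/29, 255/29]
R4 ← R4 + (2/29)·R2: [0, 0, 44/29, 96/29]
R5 ← R5 + (18/29)·R2: [0, 0, -242/29, 342/29]
R4 ← R4 + (44/97)·R3: [0, 0, 0, 708/97]
R5 ← R5 − (242/97)·R3: [0, 0, 0, -984/97]
R5 ← R5 + (82/59)·R4: [0, 0, 0, 0]
4 nonzero rows, so rank(A) = 4.
A has 4 columns; by rank–nullity, nullity = 4 − 4 = 0.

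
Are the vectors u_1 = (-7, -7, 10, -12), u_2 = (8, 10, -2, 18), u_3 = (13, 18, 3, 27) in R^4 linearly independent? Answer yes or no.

Form the matrix with these vectors as rows and row reduce.
R2 ← R2 + (8/7)·R1: [0, 2, 66/7, 30/7]
R3 ← R3 + (13/7)·R1: [0, 5, 151/7, 33/7]
R3 ← R3 − (5/2)·R2: [0, 0, -2, -6]
3 nonzero rows, so the 3 vectors span a space of dimension 3.
Since 3 = 3, the vectors are linearly independent.

yes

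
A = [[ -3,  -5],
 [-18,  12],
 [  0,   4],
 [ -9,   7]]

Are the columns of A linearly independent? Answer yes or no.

Row reduce A to echelon form.
R2 ← R2 − (6)·R1: [0, 42]
R4 ← R4 − (3)·R1: [0, 22]
R3 ← R3 − (2/21)·R2: [0, 0]
R4 ← R4 − (11/21)·R2: [0, 0]
2 pivots among 2 columns.
Every column is a pivot column, so the columns are linearly independent.

yes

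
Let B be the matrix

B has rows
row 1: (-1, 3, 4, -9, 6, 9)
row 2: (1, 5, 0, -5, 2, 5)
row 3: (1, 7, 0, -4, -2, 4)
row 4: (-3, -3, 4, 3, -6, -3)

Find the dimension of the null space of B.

Row reduce to echelon form.
R2 ← R2 + R1: [0, 8, 4, -14, 8, 14]
R3 ← R3 + R1: [0, 10, 4, -13, 4, 13]
R4 ← R4 − (3)·R1: [0, -12, -8, 30, -24, -30]
R3 ← R3 − (5/4)·R2: [0, 0, -1, 9/2, -6, -9/2]
R4 ← R4 + (3/2)·R2: [0, 0, -2, 9, -12, -9]
R4 ← R4 − (2)·R3: [0, 0, 0, 0, 0, 0]
3 nonzero rows, so rank(B) = 3.
B has 6 columns; by rank–nullity, nullity = 6 − 3 = 3.

3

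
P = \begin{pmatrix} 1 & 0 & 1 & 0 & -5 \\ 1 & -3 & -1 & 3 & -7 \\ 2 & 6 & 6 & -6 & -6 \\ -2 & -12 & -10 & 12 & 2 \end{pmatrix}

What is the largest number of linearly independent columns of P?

2

Row reduce to echelon form.
R2 ← R2 − R1: [0, -3, -2, 3, -2]
R3 ← R3 − (2)·R1: [0, 6, 4, -6, 4]
R4 ← R4 + (2)·R1: [0, -12, -8, 12, -8]
R3 ← R3 + (2)·R2: [0, 0, 0, 0, 0]
R4 ← R4 − (4)·R2: [0, 0, 0, 0, 0]
Echelon form has 2 nonzero rows, so rank(P) = 2.
The rank gives the maximum number of linearly independent columns: 2.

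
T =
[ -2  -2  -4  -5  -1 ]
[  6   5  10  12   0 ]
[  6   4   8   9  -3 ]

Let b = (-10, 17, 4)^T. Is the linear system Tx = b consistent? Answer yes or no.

yes

Row reduce the augmented matrix [T | b].
R2 ← R2 + (3)·R1: [0, -1, -2, -3, -3, -13]
R3 ← R3 + (3)·R1: [0, -2, -4, -6, -6, -26]
R3 ← R3 − (2)·R2: [0, 0, 0, 0, 0, 0]
The echelon form has 2 nonzero rows, and every pivot lies in the first 5 columns, so rank(T) = rank([T|b]) = 2.
The system is consistent.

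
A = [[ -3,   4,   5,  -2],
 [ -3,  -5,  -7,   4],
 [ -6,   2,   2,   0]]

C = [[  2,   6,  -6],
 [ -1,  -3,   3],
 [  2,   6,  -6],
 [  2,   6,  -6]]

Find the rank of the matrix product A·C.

1

First compute AC:
[[ -4, -12,  12],
 [ -7, -21,  21],
 [-10, -30,  30]]
Now row reduce the product.
R2 ← R2 − (7/4)·R1: [0, 0, 0]
R3 ← R3 − (5/2)·R1: [0, 0, 0]
1 nonzero row, so rank(AC) = 1.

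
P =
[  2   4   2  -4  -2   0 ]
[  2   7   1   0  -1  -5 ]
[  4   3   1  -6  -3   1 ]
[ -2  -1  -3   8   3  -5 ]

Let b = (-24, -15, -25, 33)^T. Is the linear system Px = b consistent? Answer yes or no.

Row reduce the augmented matrix [P | b].
R2 ← R2 − R1: [0, 3, -1, 4, 1, -5, 9]
R3 ← R3 − (2)·R1: [0, -5, -3, 2, 1, 1, 23]
R4 ← R4 + R1: [0, 3, -1, 4, 1, -5, 9]
R3 ← R3 + (5/3)·R2: [0, 0, -14/3, 26/3, 8/3, -22/3, 38]
R4 ← R4 − R2: [0, 0, 0, 0, 0, 0, 0]
The echelon form has 3 nonzero rows, and every pivot lies in the first 6 columns, so rank(P) = rank([P|b]) = 3.
The system is consistent.

yes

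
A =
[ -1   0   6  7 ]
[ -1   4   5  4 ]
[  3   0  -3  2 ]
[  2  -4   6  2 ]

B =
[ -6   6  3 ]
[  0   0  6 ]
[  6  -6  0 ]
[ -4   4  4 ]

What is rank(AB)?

2

First compute AB:
[[ 14, -14,  25],
 [ 20, -20,  37],
 [-44,  44,  17],
 [ 16, -16, -10]]
Now row reduce the product.
R2 ← R2 − (10/7)·R1: [0, 0, 9/7]
R3 ← R3 + (22/7)·R1: [0, 0, 669/7]
R4 ← R4 − (8/7)·R1: [0, 0, -270/7]
R3 ← R3 − (223/3)·R2: [0, 0, 0]
R4 ← R4 + (30)·R2: [0, 0, 0]
2 nonzero rows, so rank(AB) = 2.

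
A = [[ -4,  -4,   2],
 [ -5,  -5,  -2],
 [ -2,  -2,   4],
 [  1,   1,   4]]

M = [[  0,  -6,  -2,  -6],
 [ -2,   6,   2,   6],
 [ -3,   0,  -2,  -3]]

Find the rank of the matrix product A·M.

First compute AM:
[[  2,   0,  -4,  -6],
 [ 16,   0,   4,   6],
 [ -8,   0,  -8, -12],
 [-14,   0,  -8, -12]]
Now row reduce the product.
R2 ← R2 − (8)·R1: [0, 0, 36, 54]
R3 ← R3 + (4)·R1: [0, 0, -24, -36]
R4 ← R4 + (7)·R1: [0, 0, -36, -54]
R3 ← R3 + (2/3)·R2: [0, 0, 0, 0]
R4 ← R4 + R2: [0, 0, 0, 0]
2 nonzero rows, so rank(AM) = 2.

2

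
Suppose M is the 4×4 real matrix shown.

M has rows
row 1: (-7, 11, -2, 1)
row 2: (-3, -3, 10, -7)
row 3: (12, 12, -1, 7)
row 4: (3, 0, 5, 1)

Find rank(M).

Row reduce to echelon form.
R2 ← R2 − (3/7)·R1: [0, -54/7, 76/7, -52/7]
R3 ← R3 + (12/7)·R1: [0, 216/7, -31/7, 61/7]
R4 ← R4 + (3/7)·R1: [0, 33/7, 29/7, 10/7]
R3 ← R3 + (4)·R2: [0, 0, 39, -21]
R4 ← R4 + (11/18)·R2: [0, 0, 97/9, -28/9]
R4 ← R4 − (97/351)·R3: [0, 0, 0, 35/13]
Echelon form has 4 nonzero rows, so rank(M) = 4.

4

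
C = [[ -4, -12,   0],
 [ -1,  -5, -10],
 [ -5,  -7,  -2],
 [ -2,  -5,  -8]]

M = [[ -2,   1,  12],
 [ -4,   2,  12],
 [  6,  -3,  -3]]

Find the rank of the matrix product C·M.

2

First compute CM:
[[ 56, -28, -192],
 [-38,  19, -42],
 [ 26, -13, -138],
 [-24,  12, -60]]
Now row reduce the product.
R2 ← R2 + (19/28)·R1: [0, 0, -1206/7]
R3 ← R3 − (13/28)·R1: [0, 0, -342/7]
R4 ← R4 + (3/7)·R1: [0, 0, -996/7]
R3 ← R3 − (19/67)·R2: [0, 0, 0]
R4 ← R4 − (166/201)·R2: [0, 0, 0]
2 nonzero rows, so rank(CM) = 2.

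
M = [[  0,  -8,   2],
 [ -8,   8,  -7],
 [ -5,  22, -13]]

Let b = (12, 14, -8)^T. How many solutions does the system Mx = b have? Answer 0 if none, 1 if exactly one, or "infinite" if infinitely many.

1

Row reduce the augmented matrix [M | b].
Swap R1 ↔ R2
R3 ← R3 − (5/8)·R1: [0, 17, -69/8, -67/4]
R3 ← R3 + (17/8)·R2: [0, 0, -35/8, 35/4]
The echelon form has 3 nonzero rows, and every pivot lies in the first 3 columns, so rank(M) = rank([M|b]) = 3.
The system is consistent.
rank = 3 = number of unknowns, so the solution is unique.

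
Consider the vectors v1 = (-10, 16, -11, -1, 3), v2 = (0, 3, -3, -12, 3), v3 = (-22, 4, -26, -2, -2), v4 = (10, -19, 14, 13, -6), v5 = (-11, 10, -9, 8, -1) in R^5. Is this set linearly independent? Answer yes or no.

no

Form the matrix with these vectors as rows and row reduce.
R3 ← R3 − (11/5)·R1: [0, -156/5, -9/5, 1/5, -43/5]
R4 ← R4 + R1: [0, -3, 3, 12, -3]
R5 ← R5 − (11/10)·R1: [0, -38/5, 31/10, 91/10, -43/10]
R3 ← R3 + (52/5)·R2: [0, 0, -33, -623/5, 113/5]
R4 ← R4 + R2: [0, 0, 0, 0, 0]
R5 ← R5 + (38/15)·R2: [0, 0, -9/2, -213/10, 33/10]
R5 ← R5 − (3/22)·R3: [0, 0, 0, -237/55, 12/55]
Swap R4 ↔ R5
4 nonzero rows, so the 5 vectors span a space of dimension 4.
Since 4 < 5, the vectors are linearly dependent.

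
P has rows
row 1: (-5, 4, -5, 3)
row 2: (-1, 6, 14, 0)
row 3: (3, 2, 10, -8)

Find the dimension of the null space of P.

Row reduce to echelon form.
R2 ← R2 − (1/5)·R1: [0, 26/5, 15, -3/5]
R3 ← R3 + (3/5)·R1: [0, 22/5, 7, -31/5]
R3 ← R3 − (11/13)·R2: [0, 0, -74/13, -74/13]
3 nonzero rows, so rank(P) = 3.
P has 4 columns; by rank–nullity, nullity = 4 − 3 = 1.

1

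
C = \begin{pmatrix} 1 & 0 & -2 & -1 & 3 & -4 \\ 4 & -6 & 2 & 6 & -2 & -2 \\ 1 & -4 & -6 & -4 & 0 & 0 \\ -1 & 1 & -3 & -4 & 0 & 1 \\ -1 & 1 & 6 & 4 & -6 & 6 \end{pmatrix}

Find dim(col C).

Row reduce to echelon form.
R2 ← R2 − (4)·R1: [0, -6, 10, 10, -14, 14]
R3 ← R3 − R1: [0, -4, -4, -3, -3, 4]
R4 ← R4 + R1: [0, 1, -5, -5, 3, -3]
R5 ← R5 + R1: [0, 1, 4, 3, -3, 2]
R3 ← R3 − (2/3)·R2: [0, 0, -32/3, -29/3, 19/3, -16/3]
R4 ← R4 + (1/6)·R2: [0, 0, -10/3, -10/3, 2/3, -2/3]
R5 ← R5 + (1/6)·R2: [0, 0, 17/3, 14/3, -16/3, 13/3]
R4 ← R4 − (5/16)·R3: [0, 0, 0, -5/16, -21/16, 1]
R5 ← R5 + (17/32)·R3: [0, 0, 0, -15/32, -63/32, 3/2]
R5 ← R5 − (3/2)·R4: [0, 0, 0, 0, 0, 0]
Echelon form has 4 nonzero rows, so rank(C) = 4.
The column space has dimension equal to the rank: 4.

4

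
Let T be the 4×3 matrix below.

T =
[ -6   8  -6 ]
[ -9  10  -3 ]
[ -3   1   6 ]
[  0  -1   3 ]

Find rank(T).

2

Row reduce to echelon form.
R2 ← R2 − (3/2)·R1: [0, -2, 6]
R3 ← R3 − (1/2)·R1: [0, -3, 9]
R3 ← R3 − (3/2)·R2: [0, 0, 0]
R4 ← R4 − (1/2)·R2: [0, 0, 0]
Echelon form has 2 nonzero rows, so rank(T) = 2.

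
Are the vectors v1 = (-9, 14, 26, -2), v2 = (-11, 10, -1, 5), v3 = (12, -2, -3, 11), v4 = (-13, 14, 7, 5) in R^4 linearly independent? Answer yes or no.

Form the matrix with these vectors as rows and row reduce.
R2 ← R2 − (11/9)·R1: [0, -64/9, -295/9, 67/9]
R3 ← R3 + (4/3)·R1: [0, 50/3, 95/3, 25/3]
R4 ← R4 − (13/9)·R1: [0, -56/9, -275/9, 71/9]
R3 ← R3 + (75/32)·R2: [0, 0, -1445/32, 825/32]
R4 ← R4 − (7/8)·R2: [0, 0, -15/8, 11/8]
R4 ← R4 − (12/289)·R3: [0, 0, 0, 88/289]
4 nonzero rows, so the 4 vectors span a space of dimension 4.
Since 4 = 4, the vectors are linearly independent.

yes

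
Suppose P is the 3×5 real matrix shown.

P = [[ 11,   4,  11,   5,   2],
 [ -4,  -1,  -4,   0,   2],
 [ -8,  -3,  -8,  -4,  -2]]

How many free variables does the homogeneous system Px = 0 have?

3

Row reduce to echelon form.
R2 ← R2 + (4/11)·R1: [0, 5/11, 0, 20/11, 30/11]
R3 ← R3 + (8/11)·R1: [0, -1/11, 0, -4/11, -6/11]
R3 ← R3 + (1/5)·R2: [0, 0, 0, 0, 0]
2 nonzero rows, so rank(P) = 2.
P has 5 columns; by rank–nullity, nullity = 5 − 2 = 3.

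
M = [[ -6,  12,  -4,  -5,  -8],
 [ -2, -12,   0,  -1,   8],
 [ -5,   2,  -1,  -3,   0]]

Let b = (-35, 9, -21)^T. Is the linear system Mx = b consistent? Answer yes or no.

yes

Row reduce the augmented matrix [M | b].
R2 ← R2 − (1/3)·R1: [0, -16, 4/3, 2/3, 32/3, 62/3]
R3 ← R3 − (5/6)·R1: [0, -8, 7/3, 7/6, 20/3, 49/6]
R3 ← R3 − (1/2)·R2: [0, 0, 5/3, 5/6, 4/3, -13/6]
The echelon form has 3 nonzero rows, and every pivot lies in the first 5 columns, so rank(M) = rank([M|b]) = 3.
The system is consistent.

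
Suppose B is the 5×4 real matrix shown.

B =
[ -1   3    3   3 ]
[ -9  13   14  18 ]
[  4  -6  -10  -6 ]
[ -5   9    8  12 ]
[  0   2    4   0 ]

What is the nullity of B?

Row reduce to echelon form.
R2 ← R2 − (9)·R1: [0, -14, -13, -9]
R3 ← R3 + (4)·R1: [0, 6, 2, 6]
R4 ← R4 − (5)·R1: [0, -6, -7, -3]
R3 ← R3 + (3/7)·R2: [0, 0, -25/7, 15/7]
R4 ← R4 − (3/7)·R2: [0, 0, -10/7, 6/7]
R5 ← R5 + (1/7)·R2: [0, 0, 15/7, -9/7]
R4 ← R4 − (2/5)·R3: [0, 0, 0, 0]
R5 ← R5 + (3/5)·R3: [0, 0, 0, 0]
3 nonzero rows, so rank(B) = 3.
B has 4 columns; by rank–nullity, nullity = 4 − 3 = 1.

1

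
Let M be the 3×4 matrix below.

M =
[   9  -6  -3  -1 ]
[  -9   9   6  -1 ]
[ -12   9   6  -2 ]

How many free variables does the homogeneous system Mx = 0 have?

Row reduce to echelon form.
R2 ← R2 + R1: [0, 3, 3, -2]
R3 ← R3 + (4/3)·R1: [0, 1, 2, -10/3]
R3 ← R3 − (1/3)·R2: [0, 0, 1, -8/3]
3 nonzero rows, so rank(M) = 3.
M has 4 columns; by rank–nullity, nullity = 4 − 3 = 1.

1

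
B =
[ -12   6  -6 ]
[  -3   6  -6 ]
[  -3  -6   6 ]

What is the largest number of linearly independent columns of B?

2

Row reduce to echelon form.
R2 ← R2 − (1/4)·R1: [0, 9/2, -9/2]
R3 ← R3 − (1/4)·R1: [0, -15/2, 15/2]
R3 ← R3 + (5/3)·R2: [0, 0, 0]
Echelon form has 2 nonzero rows, so rank(B) = 2.
The rank gives the maximum number of linearly independent columns: 2.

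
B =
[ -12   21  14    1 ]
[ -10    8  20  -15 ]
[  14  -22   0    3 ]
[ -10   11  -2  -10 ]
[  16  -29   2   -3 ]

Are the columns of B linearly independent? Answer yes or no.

Row reduce B to echelon form.
R2 ← R2 − (5/6)·R1: [0, -19/2, 25/3, -95/6]
R3 ← R3 + (7/6)·R1: [0, 5/2, 49/3, 25/6]
R4 ← R4 − (5/6)·R1: [0, -13/2, -41/3, -65/6]
R5 ← R5 + (4/3)·R1: [0, -1, 62/3, -5/3]
R3 ← R3 + (5/19)·R2: [0, 0, 352/19, 0]
R4 ← R4 − (13/19)·R2: [0, 0, -368/19, 0]
R5 ← R5 − (2/19)·R2: [0, 0, 376/19, 0]
R4 ← R4 + (23/22)·R3: [0, 0, 0, 0]
R5 ← R5 − (47/44)·R3: [0, 0, 0, 0]
3 pivots among 4 columns.
Only 3 < 4 pivot columns, so the columns are linearly dependent.

no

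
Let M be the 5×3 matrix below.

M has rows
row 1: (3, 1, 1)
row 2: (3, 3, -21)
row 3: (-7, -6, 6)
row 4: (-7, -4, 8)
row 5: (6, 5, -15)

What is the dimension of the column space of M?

Row reduce to echelon form.
R2 ← R2 − R1: [0, 2, -22]
R3 ← R3 + (7/3)·R1: [0, -11/3, 25/3]
R4 ← R4 + (7/3)·R1: [0, -5/3, 31/3]
R5 ← R5 − (2)·R1: [0, 3, -17]
R3 ← R3 + (11/6)·R2: [0, 0, -32]
R4 ← R4 + (5/6)·R2: [0, 0, -8]
R5 ← R5 − (3/2)·R2: [0, 0, 16]
R4 ← R4 − (1/4)·R3: [0, 0, 0]
R5 ← R5 + (1/2)·R3: [0, 0, 0]
Echelon form has 3 nonzero rows, so rank(M) = 3.
The column space has dimension equal to the rank: 3.

3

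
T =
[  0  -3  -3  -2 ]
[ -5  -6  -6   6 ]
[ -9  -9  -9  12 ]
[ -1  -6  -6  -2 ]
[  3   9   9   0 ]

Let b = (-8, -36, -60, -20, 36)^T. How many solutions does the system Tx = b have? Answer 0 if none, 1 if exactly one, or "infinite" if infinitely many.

infinite

Row reduce the augmented matrix [T | b].
Swap R1 ↔ R2
R3 ← R3 − (9/5)·R1: [0, 9/5, 9/5, 6/5, 24/5]
R4 ← R4 − (1/5)·R1: [0, -24/5, -24/5, -16/5, -64/5]
R5 ← R5 + (3/5)·R1: [0, 27/5, 27/5, 18/5, 72/5]
R3 ← R3 + (3/5)·R2: [0, 0, 0, 0, 0]
R4 ← R4 − (8/5)·R2: [0, 0, 0, 0, 0]
R5 ← R5 + (9/5)·R2: [0, 0, 0, 0, 0]
The echelon form has 2 nonzero rows, and every pivot lies in the first 4 columns, so rank(T) = rank([T|b]) = 2.
The system is consistent.
rank = 2 < 4 unknowns, so there are infinitely many solutions.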